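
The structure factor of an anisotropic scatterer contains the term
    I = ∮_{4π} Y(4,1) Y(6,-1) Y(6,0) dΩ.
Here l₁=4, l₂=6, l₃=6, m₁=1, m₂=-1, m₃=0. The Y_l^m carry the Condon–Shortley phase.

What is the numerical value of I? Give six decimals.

-0.043721

Checks pass: Σm=0; 16 even; l₃=6∈[2,10].
(2·4+1)(2·6+1)(2·6+1) = 1521
Δ: 4! 4! 8! / 17! → 1/15315300
sum: t=0:+1/829440 t=1:−1/25920 t=2:+1/9216 t=3:−1/25920 t=4:+1/829440 = 7/207360
3j²(4 6 6; 0 0 0) = Δ·Π!·Σ² = 28/2431  (sign +1)
sum: t=0:+1/103680 t=1:−1/13824 t=2:+1/17280 t=3:−1/207360 = -1/103680
3j²(4 6 6; 1 -1 0) = Δ·Π!·Σ² = 10/7293  (sign -1)
combine: 4πI² = 1521·28/2431·10/7293 = 840/34969
take √, sign -1: I = -0.04372130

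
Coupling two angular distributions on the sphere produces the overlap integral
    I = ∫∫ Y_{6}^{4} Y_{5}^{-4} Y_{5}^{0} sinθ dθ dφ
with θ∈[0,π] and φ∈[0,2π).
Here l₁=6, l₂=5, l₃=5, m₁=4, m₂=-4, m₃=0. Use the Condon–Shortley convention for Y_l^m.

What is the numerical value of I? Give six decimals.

-0.082328

Checks pass: Σm=0; 16 even; l₃=5∈[1,11].
(2·6+1)(2·5+1)(2·5+1) = 1573
Δ: 6! 6! 4! / 17! → 1/28588560
sum: t=1:−1/345600 t=2:+1/13824 t=3:−1/5184 t=4:+1/13824 t=5:−1/345600 = -7/129600
3j²(6 5 5; 0 0 0) = Δ·Π!·Σ² = 80/7293  (sign +1)
sum: t=0:+1/207360 t=1:−1/345600 = 1/518400
3j²(6 5 5; 4 -4 0) = Δ·Π!·Σ² = 12/2431  (sign -1)
combine: 4πI² = 1573·80/7293·12/2431 = 320/3757
take √, sign -1: I = -0.08232836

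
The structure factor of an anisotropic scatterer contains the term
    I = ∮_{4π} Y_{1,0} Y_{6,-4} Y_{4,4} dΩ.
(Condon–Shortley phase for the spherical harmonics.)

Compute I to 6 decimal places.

0.000000

triangle: need 5≤l₃≤7, have 4; I=0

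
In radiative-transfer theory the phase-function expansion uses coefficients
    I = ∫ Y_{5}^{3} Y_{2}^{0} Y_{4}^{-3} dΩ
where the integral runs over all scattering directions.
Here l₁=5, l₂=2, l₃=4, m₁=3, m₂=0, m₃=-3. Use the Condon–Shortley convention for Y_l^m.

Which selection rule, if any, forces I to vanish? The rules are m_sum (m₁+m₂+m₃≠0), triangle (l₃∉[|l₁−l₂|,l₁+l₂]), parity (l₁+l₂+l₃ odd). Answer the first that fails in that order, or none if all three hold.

azimuthal sum: 3 + 0 − 3 = 0  ✓
3 ≤ 4 ≤ 7 (triangle on l)  ✓
L = 5 + 2 + 4 = 11 (odd)  ✗

parity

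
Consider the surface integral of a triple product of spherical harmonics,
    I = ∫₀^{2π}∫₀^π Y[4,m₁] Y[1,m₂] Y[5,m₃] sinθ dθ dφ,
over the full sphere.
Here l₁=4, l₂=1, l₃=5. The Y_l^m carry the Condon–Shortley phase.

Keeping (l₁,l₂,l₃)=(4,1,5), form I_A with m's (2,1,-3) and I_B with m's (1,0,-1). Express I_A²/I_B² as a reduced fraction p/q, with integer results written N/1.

l's match ⇒ only the (l;m) 3-j factors differ between A and B.
A: triangle coeff Δ(4,1,5) = 1/495; Σ_t [0,0]: t=0:+1/2880 = 1/2880; (3j)²=28/495 [(4 1 5; 2 1 -3)], sign=+1
B: triangle coeff Δ(4,1,5) = 1/495; Σ_t [0,0]: t=0:+1/720 = 1/720; (3j)²=8/165 [(4 1 5; 1 0 -1)], sign=+1
I_A²/I_B² = (28/495)/(8/165) = 7/6

7/6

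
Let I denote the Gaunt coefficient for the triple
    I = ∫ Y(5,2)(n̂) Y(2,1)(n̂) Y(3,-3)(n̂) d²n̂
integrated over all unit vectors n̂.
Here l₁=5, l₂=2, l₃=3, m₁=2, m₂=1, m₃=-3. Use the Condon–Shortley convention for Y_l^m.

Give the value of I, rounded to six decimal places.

m-sum 0 ✓  L=10 even ✓  3≤3≤7 ✓
Π(2lᵢ+1) = 11×5×7 = 385
triangle coeff Δ(5,2,3) = 1/2310
Σ_t [2,2]: t=2:+1/144 = 1/144
(3j)²=10/231 [(5 2 3; 0 0 0)], sign=-1
Σ_t [3,3]: t=3:−1/4320 = -1/4320
(3j)²=1/330 [(5 2 3; 2 1 -3)], sign=-1
⇒ 4πI² = 5/99
I = (+1)√(5/99/(4π)) = 0.06339609

0.063396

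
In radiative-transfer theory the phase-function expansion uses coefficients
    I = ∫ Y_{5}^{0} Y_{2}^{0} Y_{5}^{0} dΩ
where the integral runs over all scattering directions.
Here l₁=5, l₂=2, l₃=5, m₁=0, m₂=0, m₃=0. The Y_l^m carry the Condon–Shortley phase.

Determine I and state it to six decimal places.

m-sum 0 ✓  L=12 even ✓  3≤5≤7 ✓
Π(2lᵢ+1) = 11×5×11 = 605
triangle coeff Δ(5,2,5) = 1/38610
Σ_t [0,2]: t=0:+1/2880 t=1:−1/576 t=2:+1/2880 = -1/960
(3j)²=10/429 [(5 2 5; 0 0 0)], sign=+1
(m-triple is (0,0,0) — same symbol as above.)
⇒ 4πI² = 500/1521
I = (+1)√(500/1521/(4π)) = 0.16173926

0.161739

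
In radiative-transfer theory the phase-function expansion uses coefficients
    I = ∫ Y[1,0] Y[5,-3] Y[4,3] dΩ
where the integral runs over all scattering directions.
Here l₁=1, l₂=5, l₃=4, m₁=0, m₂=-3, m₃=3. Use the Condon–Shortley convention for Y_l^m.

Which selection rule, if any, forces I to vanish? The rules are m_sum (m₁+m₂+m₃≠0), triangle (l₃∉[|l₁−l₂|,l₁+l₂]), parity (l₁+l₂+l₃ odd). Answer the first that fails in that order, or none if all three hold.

none

m₁+m₂+m₃ = 0 − 3 + 3 = 0  ✓
triangle: |1−5|=4 ≤ l₃=4 ≤ 1+5=6  ✓
parity: l₁+l₂+l₃ = 10 is even  ✓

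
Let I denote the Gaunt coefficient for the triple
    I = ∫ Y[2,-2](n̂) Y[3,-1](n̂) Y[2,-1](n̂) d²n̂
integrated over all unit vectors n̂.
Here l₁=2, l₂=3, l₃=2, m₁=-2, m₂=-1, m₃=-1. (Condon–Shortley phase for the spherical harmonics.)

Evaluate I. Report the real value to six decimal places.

Σmᵢ = -4 ≠ 0, so the φ-integral vanishes; I = 0

0.000000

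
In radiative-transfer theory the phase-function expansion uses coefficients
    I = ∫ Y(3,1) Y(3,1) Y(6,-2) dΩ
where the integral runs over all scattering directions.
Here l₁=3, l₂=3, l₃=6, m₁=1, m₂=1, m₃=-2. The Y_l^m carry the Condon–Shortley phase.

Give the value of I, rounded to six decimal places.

Rules hold: Σm=0, L=12 even, 0≤6≤6.
N = 7·7·13 = 637
Δ = 0!·6!·6!/13! = 1/12012
Racah Σ t=0..0: t=0:+1/1296 = 1/1296
⇒ 3j(3 3 6; 0 0 0)² = 100/3003, sgn +1
Racah Σ t=0..0: t=0:+1/2304 = 1/2304
⇒ 3j(3 3 6; 1 1 -2)² = 5/143, sgn +1
4πI² = N·(3j₀)²·(3jₘ)² = 3500/4719
I = +1·√(0.741683/4π) = 0.24294284

0.242943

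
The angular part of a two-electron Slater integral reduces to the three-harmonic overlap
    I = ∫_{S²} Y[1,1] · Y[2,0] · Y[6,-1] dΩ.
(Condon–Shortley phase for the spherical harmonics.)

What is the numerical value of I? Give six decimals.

0.000000

|1−2|≤6≤1+2 violated ⇒ I = 0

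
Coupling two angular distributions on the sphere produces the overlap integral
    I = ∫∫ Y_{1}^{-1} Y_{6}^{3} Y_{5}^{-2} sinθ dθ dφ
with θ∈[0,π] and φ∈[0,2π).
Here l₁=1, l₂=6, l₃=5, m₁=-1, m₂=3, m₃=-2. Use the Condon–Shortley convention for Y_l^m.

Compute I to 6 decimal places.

Checks pass: Σm=0; 12 even; l₃=5∈[5,7].
(2·1+1)(2·6+1)(2·5+1) = 429
Δ: 2! 0! 10! / 13! → 1/858
sum: t=1:−1/14400 = -1/14400
3j²(1 6 5; 0 0 0) = Δ·Π!·Σ² = 6/143  (sign +1)
sum: t=2:+1/60480 = 1/60480
3j²(1 6 5; -1 3 -2) = Δ·Π!·Σ² = 6/143  (sign -1)
combine: 4πI² = 429·6/143·6/143 = 108/143
take √, sign -1: I = -0.24515397

-0.245154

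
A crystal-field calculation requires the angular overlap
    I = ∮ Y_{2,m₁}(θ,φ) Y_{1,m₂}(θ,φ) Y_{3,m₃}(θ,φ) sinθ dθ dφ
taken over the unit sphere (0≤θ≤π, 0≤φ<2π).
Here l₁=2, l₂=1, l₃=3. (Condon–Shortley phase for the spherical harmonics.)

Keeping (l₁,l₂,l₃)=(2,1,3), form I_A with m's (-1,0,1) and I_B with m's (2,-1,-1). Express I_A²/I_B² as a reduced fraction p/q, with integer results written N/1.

Shared (l₁,l₂,l₃)=(2,1,3): N and (l;000)² cancel in I_A²/I_B².
A: Δ = 0!·4!·2!/7! = 1/105; Racah Σ t=0..0: t=0:+1/6 = 1/6; ⇒ 3j(2 1 3; -1 0 1)² = 8/105, sgn +1
B: Δ = 0!·4!·2!/7! = 1/105; Racah Σ t=0..0: t=0:+1/48 = 1/48; ⇒ 3j(2 1 3; 2 -1 -1)² = 1/105, sgn +1
I_A²/I_B² = (8/105)/(1/105) = 8/1

8/1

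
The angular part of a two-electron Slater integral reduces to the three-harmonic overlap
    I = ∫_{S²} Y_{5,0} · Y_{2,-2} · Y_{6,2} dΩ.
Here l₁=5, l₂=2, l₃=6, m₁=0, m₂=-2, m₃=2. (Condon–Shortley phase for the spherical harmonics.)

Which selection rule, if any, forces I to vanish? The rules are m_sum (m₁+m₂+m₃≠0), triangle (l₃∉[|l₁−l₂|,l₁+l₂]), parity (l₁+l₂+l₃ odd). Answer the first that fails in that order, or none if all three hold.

m₁+m₂+m₃ = 0 − 2 + 2 = 0  ✓
triangle: |5−2|=3 ≤ l₃=6 ≤ 5+2=7  ✓
parity: l₁+l₂+l₃ = 13 is odd  ✗

parity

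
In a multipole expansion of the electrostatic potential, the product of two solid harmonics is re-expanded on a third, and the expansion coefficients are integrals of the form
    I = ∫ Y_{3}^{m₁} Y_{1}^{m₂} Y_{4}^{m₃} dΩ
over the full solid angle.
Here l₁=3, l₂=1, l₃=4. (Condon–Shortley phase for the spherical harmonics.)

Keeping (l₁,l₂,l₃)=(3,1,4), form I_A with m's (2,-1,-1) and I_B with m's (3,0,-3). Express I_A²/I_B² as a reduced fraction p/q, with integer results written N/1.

3/7

Shared (l₁,l₂,l₃)=(3,1,4): N and (l;000)² cancel in I_A²/I_B².
A: Δ = 0!·6!·2!/9! = 1/252; Racah Σ t=0..0: t=0:+1/240 = 1/240; ⇒ 3j(3 1 4; 2 -1 -1)² = 1/84, sgn -1
B: Δ = 0!·6!·2!/9! = 1/252; Racah Σ t=0..0: t=0:+1/720 = 1/720; ⇒ 3j(3 1 4; 3 0 -3)² = 1/36, sgn -1
I_A²/I_B² = (1/84)/(1/36) = 3/7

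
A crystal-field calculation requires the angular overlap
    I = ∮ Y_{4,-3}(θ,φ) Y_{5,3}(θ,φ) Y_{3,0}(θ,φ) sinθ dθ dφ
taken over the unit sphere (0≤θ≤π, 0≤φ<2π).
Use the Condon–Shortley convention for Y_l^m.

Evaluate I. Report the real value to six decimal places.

0.103862

m-sum 0 ✓  L=12 even ✓  1≤3≤9 ✓
Π(2lᵢ+1) = 9×11×7 = 693
triangle coeff Δ(4,5,3) = 1/180180
Σ_t [2,4]: t=2:+1/576 t=3:−1/144 t=4:+1/576 = -1/288
(3j)²=20/1001 [(4 5 3; 0 0 0)], sign=+1
Σ_t [5,6]: t=5:−1/1440 t=6:+1/2880 = -1/2880
(3j)²=7/715 [(4 5 3; -3 3 0)], sign=+1
⇒ 4πI² = 252/1859
I = (+1)√(252/1859/(4π)) = 0.10386175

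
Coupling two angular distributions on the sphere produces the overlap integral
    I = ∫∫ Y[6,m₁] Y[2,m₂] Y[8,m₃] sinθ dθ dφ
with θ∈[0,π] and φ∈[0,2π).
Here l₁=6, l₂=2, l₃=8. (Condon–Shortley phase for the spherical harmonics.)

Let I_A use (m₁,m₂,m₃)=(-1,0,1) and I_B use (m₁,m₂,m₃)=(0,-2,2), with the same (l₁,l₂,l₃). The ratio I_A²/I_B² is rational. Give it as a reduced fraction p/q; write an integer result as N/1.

18/5

Same 6,2,8: normalisation and zero-m 3j drop out of the ratio.
A: Δ: 0! 12! 4! / 17! → 1/30940; sum: t=0:+1/2419200 = 1/2419200; 3j²(6 2 8; -1 0 1) = Δ·Π!·Σ² = 27/1105  (sign -1)
B: Δ: 0! 12! 4! / 17! → 1/30940; sum: t=0:+1/12441600 = 1/12441600; 3j²(6 2 8; 0 -2 2) = Δ·Π!·Σ² = 3/442  (sign +1)
I_A²/I_B² = (27/1105)/(3/442) = 18/5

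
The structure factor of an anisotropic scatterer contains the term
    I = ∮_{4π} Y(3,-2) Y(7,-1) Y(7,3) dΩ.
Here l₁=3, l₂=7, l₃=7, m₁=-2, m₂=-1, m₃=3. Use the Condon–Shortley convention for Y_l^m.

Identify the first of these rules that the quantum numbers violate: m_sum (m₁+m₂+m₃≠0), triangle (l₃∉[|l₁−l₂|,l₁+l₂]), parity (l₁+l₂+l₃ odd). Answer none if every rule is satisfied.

m₁+m₂+m₃ = -2 − 1 + 3 = 0  ✓
triangle: |3−7|=4 ≤ l₃=7 ≤ 3+7=10  ✓
parity: l₁+l₂+l₃ = 17 is odd  ✗

parity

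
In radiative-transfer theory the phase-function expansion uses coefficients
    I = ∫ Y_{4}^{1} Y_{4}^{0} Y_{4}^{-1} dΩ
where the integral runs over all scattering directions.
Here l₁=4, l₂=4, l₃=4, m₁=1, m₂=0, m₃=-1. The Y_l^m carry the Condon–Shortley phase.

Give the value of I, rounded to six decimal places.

Rules hold: Σm=0, L=12 even, 0≤4≤8.
N = 9·9·9 = 729
Δ = 4!·4!·4!/13! = 1/450450
Racah Σ t=0..4: t=0:+1/13824 t=1:−1/216 t=2:+1/64 t=3:−1/216 t=4:+1/13824 = 5/768
⇒ 3j(4 4 4; 0 0 0)² = 18/1001, sgn +1
Racah Σ t=0..3: t=0:+1/3456 t=1:−1/144 t=2:+1/96 t=3:−1/864 = 1/384
⇒ 3j(4 4 4; 1 0 -1)² = 9/2002, sgn -1
4πI² = N·(3j₀)²·(3jₘ)² = 59049/1002001
I = -1·√(0.0589311/4π) = -0.06848055

-0.068481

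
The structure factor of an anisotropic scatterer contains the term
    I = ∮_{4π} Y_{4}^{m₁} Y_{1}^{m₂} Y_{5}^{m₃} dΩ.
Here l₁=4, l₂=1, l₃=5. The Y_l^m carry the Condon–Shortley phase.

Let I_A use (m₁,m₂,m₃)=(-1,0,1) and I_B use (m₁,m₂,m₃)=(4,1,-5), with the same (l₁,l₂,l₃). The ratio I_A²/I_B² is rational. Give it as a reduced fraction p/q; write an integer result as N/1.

Shared (l₁,l₂,l₃)=(4,1,5): N and (l;000)² cancel in I_A²/I_B².
A: Δ = 0!·8!·2!/11! = 1/495; Racah Σ t=0..0: t=0:+1/720 = 1/720; ⇒ 3j(4 1 5; -1 0 1)² = 8/165, sgn +1
B: Δ = 0!·8!·2!/11! = 1/495; Racah Σ t=0..0: t=0:+1/80640 = 1/80640; ⇒ 3j(4 1 5; 4 1 -5)² = 1/11, sgn +1
I_A²/I_B² = (8/165)/(1/11) = 8/15

8/15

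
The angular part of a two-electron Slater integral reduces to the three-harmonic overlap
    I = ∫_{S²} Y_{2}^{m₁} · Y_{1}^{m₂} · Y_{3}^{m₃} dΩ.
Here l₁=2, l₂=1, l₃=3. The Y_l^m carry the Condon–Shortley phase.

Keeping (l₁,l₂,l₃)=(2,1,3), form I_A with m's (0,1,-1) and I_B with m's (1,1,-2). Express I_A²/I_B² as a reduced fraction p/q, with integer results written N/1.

Same 2,1,3: normalisation and zero-m 3j drop out of the ratio.
A: Δ: 0! 4! 2! / 7! → 1/105; sum: t=0:+1/8 = 1/8; 3j²(2 1 3; 0 1 -1) = Δ·Π!·Σ² = 2/35  (sign +1)
B: Δ: 0! 4! 2! / 7! → 1/105; sum: t=0:+1/12 = 1/12; 3j²(2 1 3; 1 1 -2) = Δ·Π!·Σ² = 2/21  (sign -1)
I_A²/I_B² = (2/35)/(2/21) = 3/5

3/5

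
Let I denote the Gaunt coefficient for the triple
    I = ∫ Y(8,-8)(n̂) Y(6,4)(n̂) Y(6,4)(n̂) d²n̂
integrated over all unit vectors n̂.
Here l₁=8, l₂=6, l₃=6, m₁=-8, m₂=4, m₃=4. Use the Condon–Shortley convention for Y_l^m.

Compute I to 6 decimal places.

0.185688

Checks pass: Σm=0; 20 even; l₃=6∈[2,14].
(2·8+1)(2·6+1)(2·6+1) = 2873
Δ: 8! 8! 4! / 21! → 1/1309458150
sum: t=2:+1/49766400 t=3:−1/3110400 t=4:+1/1327104 t=5:−1/3110400 t=6:+1/49766400 = 1/6635520
3j²(8 6 6; 0 0 0) = Δ·Π!·Σ² = 350/46189  (sign +1)
sum: t=8:+1/6502809600 = 1/6502809600
3j²(8 6 6; -8 4 4) = Δ·Π!·Σ² = 45/2261  (sign +1)
combine: 4πI² = 2873·350/46189·45/2261 = 29250/67507
take √, sign +1: I = 0.18568790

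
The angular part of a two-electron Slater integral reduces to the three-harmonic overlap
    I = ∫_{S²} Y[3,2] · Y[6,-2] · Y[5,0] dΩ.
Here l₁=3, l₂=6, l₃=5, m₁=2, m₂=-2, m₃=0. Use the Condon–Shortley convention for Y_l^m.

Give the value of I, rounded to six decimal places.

-0.077843

Rules hold: Σm=0, L=14 even, 3≤5≤9.
N = 7·13·11 = 1001
Δ = 4!·2!·8!/15! = 1/675675
Racah Σ t=1..3: t=1:−1/8640 t=2:+1/2304 t=3:−1/8640 = 7/34560
⇒ 3j(3 6 5; 0 0 0)² = 7/429, sgn -1
Racah Σ t=0..1: t=0:+1/13824 t=1:−1/8640 = -1/23040
⇒ 3j(3 6 5; 2 -2 0)² = 2/429, sgn +1
4πI² = N·(3j₀)²·(3jₘ)² = 98/1287
I = -1·√(0.0761461/4π) = -0.07784287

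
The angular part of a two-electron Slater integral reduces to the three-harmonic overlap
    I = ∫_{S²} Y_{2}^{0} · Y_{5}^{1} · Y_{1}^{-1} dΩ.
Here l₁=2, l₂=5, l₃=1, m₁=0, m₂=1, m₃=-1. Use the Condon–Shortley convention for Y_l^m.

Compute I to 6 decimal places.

|2−5|≤1≤2+5 violated ⇒ I = 0

0.000000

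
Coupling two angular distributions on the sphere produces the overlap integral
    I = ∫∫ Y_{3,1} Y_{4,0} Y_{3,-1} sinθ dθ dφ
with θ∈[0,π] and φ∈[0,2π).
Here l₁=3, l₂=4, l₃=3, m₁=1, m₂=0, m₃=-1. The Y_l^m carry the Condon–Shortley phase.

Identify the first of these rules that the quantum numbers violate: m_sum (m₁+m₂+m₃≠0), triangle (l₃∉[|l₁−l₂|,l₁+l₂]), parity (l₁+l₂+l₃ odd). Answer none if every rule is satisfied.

Σmᵢ = 0  ✓
l₃∈[|l₁−l₂|,l₁+l₂]=[1,7], have l₃=3  ✓
Σlᵢ = 10 ⇒ even  ✓

none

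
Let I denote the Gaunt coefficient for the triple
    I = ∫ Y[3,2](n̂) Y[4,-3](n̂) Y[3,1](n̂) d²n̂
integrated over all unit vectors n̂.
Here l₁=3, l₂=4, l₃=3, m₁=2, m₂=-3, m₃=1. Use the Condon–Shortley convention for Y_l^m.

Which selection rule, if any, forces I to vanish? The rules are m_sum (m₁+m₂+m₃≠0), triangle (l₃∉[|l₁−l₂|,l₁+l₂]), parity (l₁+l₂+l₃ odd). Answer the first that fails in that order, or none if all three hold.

none

Σmᵢ = 0  ✓
l₃∈[|l₁−l₂|,l₁+l₂]=[1,7], have l₃=3  ✓
Σlᵢ = 10 ⇒ even  ✓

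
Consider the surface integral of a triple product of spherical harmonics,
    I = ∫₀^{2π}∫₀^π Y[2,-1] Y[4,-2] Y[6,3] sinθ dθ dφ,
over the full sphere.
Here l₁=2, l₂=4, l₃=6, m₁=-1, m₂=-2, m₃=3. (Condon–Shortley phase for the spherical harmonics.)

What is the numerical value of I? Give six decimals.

m-sum 0 ✓  L=12 even ✓  2≤6≤6 ✓
Π(2lᵢ+1) = 5×9×13 = 585
triangle coeff Δ(2,4,6) = 1/6435
Σ_t [0,0]: t=0:+1/2304 = 1/2304
(3j)²=5/143 [(2 4 6; 0 0 0)], sign=+1
Σ_t [0,0]: t=0:+1/8640 = 1/8640
(3j)²=28/715 [(2 4 6; -1 -2 3)], sign=-1
⇒ 4πI² = 1260/1573
I = (-1)√(1260/1573/(4π)) = -0.25247360

-0.252474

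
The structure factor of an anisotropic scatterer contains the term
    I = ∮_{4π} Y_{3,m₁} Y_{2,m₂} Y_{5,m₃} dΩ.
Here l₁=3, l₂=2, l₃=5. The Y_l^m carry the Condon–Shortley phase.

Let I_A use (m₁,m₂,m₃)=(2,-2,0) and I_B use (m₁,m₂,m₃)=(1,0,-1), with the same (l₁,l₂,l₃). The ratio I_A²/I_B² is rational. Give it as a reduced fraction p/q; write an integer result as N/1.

Shared (l₁,l₂,l₃)=(3,2,5): N and (l;000)² cancel in I_A²/I_B².
A: Δ = 0!·6!·4!/11! = 1/2310; Racah Σ t=0..0: t=0:+1/2880 = 1/2880; ⇒ 3j(3 2 5; 2 -2 0)² = 1/462, sgn -1
B: Δ = 0!·6!·4!/11! = 1/2310; Racah Σ t=0..0: t=0:+1/192 = 1/192; ⇒ 3j(3 2 5; 1 0 -1)² = 3/77, sgn +1
I_A²/I_B² = (1/462)/(3/77) = 1/18

1/18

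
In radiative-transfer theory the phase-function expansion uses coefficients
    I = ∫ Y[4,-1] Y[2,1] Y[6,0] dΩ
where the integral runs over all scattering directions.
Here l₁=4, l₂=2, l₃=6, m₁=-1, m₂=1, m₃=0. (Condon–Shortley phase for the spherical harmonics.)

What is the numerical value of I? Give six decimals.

0.174223

m-sum 0 ✓  L=12 even ✓  2≤6≤6 ✓
Π(2lᵢ+1) = 9×5×13 = 585
triangle coeff Δ(4,2,6) = 1/6435
Σ_t [0,0]: t=0:+1/2304 = 1/2304
(3j)²=5/143 [(4 2 6; 0 0 0)], sign=+1
Σ_t [0,0]: t=0:+1/4320 = 1/4320
(3j)²=8/429 [(4 2 6; -1 1 0)], sign=+1
⇒ 4πI² = 600/1573
I = (+1)√(600/1573/(4π)) = 0.17422334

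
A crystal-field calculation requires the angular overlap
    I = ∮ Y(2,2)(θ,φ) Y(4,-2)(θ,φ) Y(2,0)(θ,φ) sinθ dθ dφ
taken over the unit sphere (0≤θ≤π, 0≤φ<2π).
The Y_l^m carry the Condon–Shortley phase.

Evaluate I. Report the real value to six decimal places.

Checks pass: Σm=0; 8 even; l₃=2∈[2,6].
(2·2+1)(2·4+1)(2·2+1) = 225
Δ: 4! 0! 4! / 9! → 1/630
sum: t=2:+1/16 = 1/16
3j²(2 4 2; 0 0 0) = Δ·Π!·Σ² = 2/35  (sign +1)
sum: t=0:+1/96 = 1/96
3j²(2 4 2; 2 -2 0) = Δ·Π!·Σ² = 1/42  (sign +1)
combine: 4πI² = 225·2/35·1/42 = 15/49
take √, sign +1: I = 0.15607835

0.156078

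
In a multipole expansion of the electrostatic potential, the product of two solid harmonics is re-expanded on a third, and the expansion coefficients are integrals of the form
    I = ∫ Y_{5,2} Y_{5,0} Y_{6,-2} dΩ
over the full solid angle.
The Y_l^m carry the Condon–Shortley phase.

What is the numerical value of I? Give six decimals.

-0.043391

m-sum 0 ✓  L=16 even ✓  0≤6≤10 ✓
Π(2lᵢ+1) = 11×11×13 = 1573
triangle coeff Δ(5,5,6) = 1/28588560
Σ_t [0,4]: t=0:+1/345600 t=1:−1/13824 t=2:+1/5184 t=3:−1/13824 t=4:+1/345600 = 7/129600
(3j)²=80/7293 [(5 5 6; 0 0 0)], sign=+1
Σ_t [0,3]: t=0:+1/103680 t=1:−1/13824 t=2:+1/17280 t=3:−1/207360 = -1/103680
(3j)²=10/7293 [(5 5 6; 2 0 -2)], sign=-1
⇒ 4πI² = 800/33813
I = (-1)√(800/33813/(4π)) = -0.04339086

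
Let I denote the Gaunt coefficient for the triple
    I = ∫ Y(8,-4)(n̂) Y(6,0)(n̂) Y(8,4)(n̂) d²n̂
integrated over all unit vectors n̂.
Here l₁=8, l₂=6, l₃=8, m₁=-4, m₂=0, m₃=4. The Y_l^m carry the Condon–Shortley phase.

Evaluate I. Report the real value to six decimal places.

-0.114583

Checks pass: Σm=0; 22 even; l₃=8∈[2,14].
(2·8+1)(2·6+1)(2·8+1) = 3757
Δ: 6! 10! 6! / 23! → 1/13742520792
sum: t=0:+1/41803776000 t=1:−1/435456000 t=2:+1/39813120 t=3:−1/18662400 t=4:+1/39813120 t=5:−1/435456000 t=6:+1/41803776000 = -11/1393459200
3j²(8 6 8; 0 0 0) = Δ·Π!·Σ² = 600/96577  (sign -1)
sum: t=2:+1/8360755200 t=3:−1/470292480 t=4:+1/185794560 t=5:−1/435456000 t=6:+1/8957952000 = 1/839808000
3j²(8 6 8; -4 0 4) = Δ·Π!·Σ² = 2048/289731  (sign +1)
combine: 4πI² = 3757·600/96577·2048/289731 = 409600/2482597
take √, sign -1: I = -0.11458346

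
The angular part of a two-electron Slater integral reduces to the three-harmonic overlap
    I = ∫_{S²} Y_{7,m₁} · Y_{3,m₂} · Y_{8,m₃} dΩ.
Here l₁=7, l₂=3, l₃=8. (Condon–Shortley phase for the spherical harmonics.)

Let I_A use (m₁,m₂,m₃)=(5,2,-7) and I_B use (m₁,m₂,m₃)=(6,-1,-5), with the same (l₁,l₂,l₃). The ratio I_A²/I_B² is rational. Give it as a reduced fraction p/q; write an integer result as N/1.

4375/3328

Same 7,3,8: normalisation and zero-m 3j drop out of the ratio.
A: Δ: 2! 12! 4! / 19! → 1/5290740; sum: t=1:−1/958003200 t=2:+1/5748019200 = -1/1149603840; 3j²(7 3 8; 5 2 -7) = Δ·Π!·Σ² = 125/5814  (sign +1)
B: Δ: 2! 12! 4! / 19! → 1/5290740; sum: t=0:+1/319334400 t=1:−1/2874009600 = 1/359251200; 3j²(7 3 8; 6 -1 -5) = Δ·Π!·Σ² = 1664/101745  (sign -1)
I_A²/I_B² = (125/5814)/(1664/101745) = 4375/3328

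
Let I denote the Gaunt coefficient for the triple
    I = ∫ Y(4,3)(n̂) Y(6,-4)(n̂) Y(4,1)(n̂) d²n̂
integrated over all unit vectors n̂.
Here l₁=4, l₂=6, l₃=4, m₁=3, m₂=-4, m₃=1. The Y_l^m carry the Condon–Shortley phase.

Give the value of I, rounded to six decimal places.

Rules hold: Σm=0, L=14 even, 2≤4≤10.
N = 9·13·9 = 1053
Δ = 6!·2!·6!/15! = 1/1261260
Racah Σ t=2..4: t=2:+1/4608 t=3:−1/1296 t=4:+1/4608 = -7/20736
⇒ 3j(4 6 4; 0 0 0)² = 20/1287, sgn -1
Racah Σ t=0..1: t=0:+1/34560 t=1:−1/28800 = -1/172800
⇒ 3j(4 6 4; 3 -4 1)² = 1/1430, sgn +1
4πI² = N·(3j₀)²·(3jₘ)² = 18/1573
I = -1·√(0.0114431/4π) = -0.03017637

-0.030176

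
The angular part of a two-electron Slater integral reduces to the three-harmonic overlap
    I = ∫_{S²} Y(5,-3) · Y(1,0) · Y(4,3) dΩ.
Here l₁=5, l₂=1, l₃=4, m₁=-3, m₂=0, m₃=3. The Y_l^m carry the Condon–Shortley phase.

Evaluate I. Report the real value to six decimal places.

-0.196426

Checks pass: Σm=0; 10 even; l₃=4∈[4,6].
(2·5+1)(2·1+1)(2·4+1) = 297
Δ: 2! 8! 0! / 11! → 1/495
sum: t=1:−1/576 = -1/576
3j²(5 1 4; 0 0 0) = Δ·Π!·Σ² = 5/99  (sign -1)
sum: t=1:−1/5040 = -1/5040
3j²(5 1 4; -3 0 3) = Δ·Π!·Σ² = 16/495  (sign +1)
combine: 4πI² = 297·5/99·16/495 = 16/33
take √, sign -1: I = -0.19642560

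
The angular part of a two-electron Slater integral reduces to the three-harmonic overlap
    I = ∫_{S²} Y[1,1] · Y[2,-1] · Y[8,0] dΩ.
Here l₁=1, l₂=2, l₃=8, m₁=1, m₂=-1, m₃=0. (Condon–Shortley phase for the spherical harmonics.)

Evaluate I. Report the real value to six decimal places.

0.000000

|1−2|≤8≤1+2 violated ⇒ I = 0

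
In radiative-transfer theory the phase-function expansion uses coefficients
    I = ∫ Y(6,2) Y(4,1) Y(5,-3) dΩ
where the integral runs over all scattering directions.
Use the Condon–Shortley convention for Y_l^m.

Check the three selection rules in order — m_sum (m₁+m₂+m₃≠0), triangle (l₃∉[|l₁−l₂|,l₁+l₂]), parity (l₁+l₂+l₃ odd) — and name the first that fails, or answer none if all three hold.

parity

m₁+m₂+m₃ = 2 + 1 − 3 = 0  ✓
triangle: |6−4|=2 ≤ l₃=5 ≤ 6+4=10  ✓
parity: l₁+l₂+l₃ = 15 is odd  ✗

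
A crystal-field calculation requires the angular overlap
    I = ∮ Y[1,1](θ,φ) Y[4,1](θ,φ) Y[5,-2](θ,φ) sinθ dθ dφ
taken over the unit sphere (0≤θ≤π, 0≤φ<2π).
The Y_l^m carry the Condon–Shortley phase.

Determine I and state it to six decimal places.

Rules hold: Σm=0, L=10 even, 3≤5≤5.
N = 3·9·11 = 297
Δ = 0!·2!·8!/11! = 1/495
Racah Σ t=0..0: t=0:+1/576 = 1/576
⇒ 3j(1 4 5; 0 0 0)² = 5/99, sgn -1
Racah Σ t=0..0: t=0:+1/1440 = 1/1440
⇒ 3j(1 4 5; 1 1 -2)² = 7/165, sgn -1
4πI² = N·(3j₀)²·(3jₘ)² = 7/11
I = +1·√(0.636364/4π) = 0.22503380

0.225034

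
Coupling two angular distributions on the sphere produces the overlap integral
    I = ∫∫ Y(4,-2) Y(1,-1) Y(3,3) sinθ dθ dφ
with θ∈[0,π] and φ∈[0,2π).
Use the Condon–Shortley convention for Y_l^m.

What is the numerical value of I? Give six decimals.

Rules hold: Σm=0, L=8 even, 3≤3≤5.
N = 9·3·7 = 189
Δ = 2!·6!·0!/9! = 1/252
Racah Σ t=1..1: t=1:−1/36 = -1/36
⇒ 3j(4 1 3; 0 0 0)² = 4/63, sgn +1
Racah Σ t=0..0: t=0:+1/1440 = 1/1440
⇒ 3j(4 1 3; -2 -1 3)² = 1/252, sgn +1
4πI² = N·(3j₀)²·(3jₘ)² = 1/21
I = +1·√(0.047619/4π) = 0.06155813

0.061558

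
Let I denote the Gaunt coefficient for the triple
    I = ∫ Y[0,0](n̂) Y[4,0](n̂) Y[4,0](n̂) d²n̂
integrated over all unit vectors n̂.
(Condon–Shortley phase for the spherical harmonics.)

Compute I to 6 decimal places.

0.282095

Rules hold: Σm=0, L=8 even, 4≤4≤4.
N = 1·9·9 = 81
Δ = 0!·0!·8!/9! = 1/9
Racah Σ t=0..0: t=0:+1/576 = 1/576
⇒ 3j(0 4 4; 0 0 0)² = 1/9, sgn +1
(m-triple is (0,0,0) — same symbol as above.)
4πI² = N·(3j₀)²·(3jₘ)² = 1/1
I = +1·√(1/4π) = 0.28209479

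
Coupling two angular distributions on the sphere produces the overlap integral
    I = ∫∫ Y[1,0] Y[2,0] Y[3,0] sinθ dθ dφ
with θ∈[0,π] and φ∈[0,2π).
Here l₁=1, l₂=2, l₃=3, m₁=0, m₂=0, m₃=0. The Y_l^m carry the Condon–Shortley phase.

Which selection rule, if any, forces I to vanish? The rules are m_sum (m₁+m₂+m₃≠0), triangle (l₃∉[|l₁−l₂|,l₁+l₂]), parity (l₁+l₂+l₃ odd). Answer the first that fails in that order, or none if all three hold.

azimuthal sum: 0 + 0 + 0 = 0  ✓
1 ≤ 3 ≤ 3 (triangle on l)  ✓
L = 1 + 2 + 3 = 6 (even)  ✓

none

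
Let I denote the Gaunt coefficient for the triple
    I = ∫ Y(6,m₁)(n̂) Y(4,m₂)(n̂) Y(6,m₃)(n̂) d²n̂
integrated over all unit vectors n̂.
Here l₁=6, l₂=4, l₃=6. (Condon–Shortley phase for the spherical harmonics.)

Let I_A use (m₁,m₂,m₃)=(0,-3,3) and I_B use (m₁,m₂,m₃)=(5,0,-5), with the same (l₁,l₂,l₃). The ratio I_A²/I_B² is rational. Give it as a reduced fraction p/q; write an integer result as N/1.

Shared (l₁,l₂,l₃)=(6,4,6): N and (l;000)² cancel in I_A²/I_B².
A: Δ = 4!·8!·4!/17! = 1/15315300; Racah Σ t=0..1: t=0:+1/207360 t=1:−1/103680 = -1/207360; ⇒ 3j(6 4 6; 0 -3 3)² = 21/2431, sgn +1
B: Δ = 4!·8!·4!/17! = 1/15315300; Racah Σ t=0..1: t=0:+1/2903040 t=1:−1/1451520 = -1/2903040; ⇒ 3j(6 4 6; 5 0 -5)² = 11/1547, sgn +1
I_A²/I_B² = (21/2431)/(11/1547) = 147/121

147/121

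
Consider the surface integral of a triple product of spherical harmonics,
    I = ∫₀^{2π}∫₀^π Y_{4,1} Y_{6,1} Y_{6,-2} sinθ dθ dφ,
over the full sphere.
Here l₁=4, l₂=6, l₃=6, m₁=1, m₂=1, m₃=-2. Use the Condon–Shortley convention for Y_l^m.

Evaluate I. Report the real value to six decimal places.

m-sum 0 ✓  L=16 even ✓  2≤6≤10 ✓
Π(2lᵢ+1) = 9×13×13 = 1521
triangle coeff Δ(4,6,6) = 1/15315300
Σ_t [0,4]: t=0:+1/829440 t=1:−1/25920 t=2:+1/9216 t=3:−1/25920 t=4:+1/829440 = 7/207360
(3j)²=28/2431 [(4 6 6; 0 0 0)], sign=+1
Σ_t [0,3]: t=0:+1/725760 t=1:−1/34560 t=2:+1/17280 t=3:−1/82944 = 53/2903040
(3j)²=2809/306306 [(4 6 6; 1 1 -2)], sign=+1
⇒ 4πI² = 5618/34969
I = (+1)√(5618/34969/(4π)) = 0.11306920

0.113069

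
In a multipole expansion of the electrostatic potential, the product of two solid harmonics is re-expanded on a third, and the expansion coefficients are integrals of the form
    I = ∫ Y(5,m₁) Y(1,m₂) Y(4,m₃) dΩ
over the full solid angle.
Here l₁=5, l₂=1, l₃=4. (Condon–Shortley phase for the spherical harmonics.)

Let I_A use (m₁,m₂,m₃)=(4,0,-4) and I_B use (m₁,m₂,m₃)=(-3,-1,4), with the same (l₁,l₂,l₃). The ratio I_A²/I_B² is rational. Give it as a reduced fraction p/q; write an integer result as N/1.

Same 5,1,4: normalisation and zero-m 3j drop out of the ratio.
A: Δ: 2! 8! 0! / 11! → 1/495; sum: t=1:−1/40320 = -1/40320; 3j²(5 1 4; 4 0 -4) = Δ·Π!·Σ² = 1/55  (sign -1)
B: Δ: 2! 8! 0! / 11! → 1/495; sum: t=0:+1/80640 = 1/80640; 3j²(5 1 4; -3 -1 4) = Δ·Π!·Σ² = 1/495  (sign +1)
I_A²/I_B² = (1/55)/(1/495) = 9/1

9/1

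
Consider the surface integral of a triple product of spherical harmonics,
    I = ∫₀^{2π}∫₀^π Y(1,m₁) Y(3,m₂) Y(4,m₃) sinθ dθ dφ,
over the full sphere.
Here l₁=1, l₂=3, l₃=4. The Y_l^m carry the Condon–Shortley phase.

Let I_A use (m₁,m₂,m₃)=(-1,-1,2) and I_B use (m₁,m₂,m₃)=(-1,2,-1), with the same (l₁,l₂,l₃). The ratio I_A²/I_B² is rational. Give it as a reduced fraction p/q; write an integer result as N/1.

Same 1,3,4: normalisation and zero-m 3j drop out of the ratio.
A: Δ: 0! 2! 6! / 9! → 1/252; sum: t=0:+1/96 = 1/96; 3j²(1 3 4; -1 -1 2) = Δ·Π!·Σ² = 5/84  (sign +1)
B: Δ: 0! 2! 6! / 9! → 1/252; sum: t=0:+1/240 = 1/240; 3j²(1 3 4; -1 2 -1) = Δ·Π!·Σ² = 1/84  (sign -1)
I_A²/I_B² = (5/84)/(1/84) = 5/1

5/1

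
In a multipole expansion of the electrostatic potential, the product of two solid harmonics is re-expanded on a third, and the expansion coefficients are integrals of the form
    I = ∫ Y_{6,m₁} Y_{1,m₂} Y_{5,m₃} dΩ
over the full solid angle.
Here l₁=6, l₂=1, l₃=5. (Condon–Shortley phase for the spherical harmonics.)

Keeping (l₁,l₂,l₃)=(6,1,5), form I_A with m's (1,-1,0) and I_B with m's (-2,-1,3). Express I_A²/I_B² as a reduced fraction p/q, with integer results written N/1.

7/2

l's match ⇒ only the (l;m) 3-j factors differ between A and B.
A: triangle coeff Δ(6,1,5) = 1/858; Σ_t [0,0]: t=0:+1/28800 = 1/28800; (3j)²=7/286 [(6 1 5; 1 -1 0)], sign=-1
B: triangle coeff Δ(6,1,5) = 1/858; Σ_t [0,0]: t=0:+1/161280 = 1/161280; (3j)²=1/143 [(6 1 5; -2 -1 3)], sign=+1
I_A²/I_B² = (7/286)/(1/143) = 7/2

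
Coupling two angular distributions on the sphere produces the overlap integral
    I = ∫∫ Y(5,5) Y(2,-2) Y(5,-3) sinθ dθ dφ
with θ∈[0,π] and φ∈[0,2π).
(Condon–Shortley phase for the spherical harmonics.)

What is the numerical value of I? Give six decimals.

Rules hold: Σm=0, L=12 even, 3≤5≤7.
N = 11·5·11 = 605
Δ = 2!·8!·2!/13! = 1/38610
Racah Σ t=0..2: t=0:+1/2880 t=1:−1/576 t=2:+1/2880 = -1/960
⇒ 3j(5 2 5; 0 0 0)² = 10/429, sgn +1
Racah Σ t=0..0: t=0:+1/161280 = 1/161280
⇒ 3j(5 2 5; 5 -2 -3)² = 1/143, sgn +1
4πI² = N·(3j₀)²·(3jₘ)² = 50/507
I = +1·√(0.0986193/4π) = 0.08858824

0.088588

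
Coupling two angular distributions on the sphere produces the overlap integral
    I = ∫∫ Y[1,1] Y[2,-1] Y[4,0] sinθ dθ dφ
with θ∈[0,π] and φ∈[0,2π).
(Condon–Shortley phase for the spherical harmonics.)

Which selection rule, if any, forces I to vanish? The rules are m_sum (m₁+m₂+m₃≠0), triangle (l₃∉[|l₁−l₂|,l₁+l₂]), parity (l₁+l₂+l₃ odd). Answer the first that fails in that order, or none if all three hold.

m₁+m₂+m₃ = 1 − 1 + 0 = 0  ✓
triangle: |1−2|=1 ≤ l₃=4 ≤ 1+2=3  ✗
parity: l₁+l₂+l₃ = 7 is odd

triangle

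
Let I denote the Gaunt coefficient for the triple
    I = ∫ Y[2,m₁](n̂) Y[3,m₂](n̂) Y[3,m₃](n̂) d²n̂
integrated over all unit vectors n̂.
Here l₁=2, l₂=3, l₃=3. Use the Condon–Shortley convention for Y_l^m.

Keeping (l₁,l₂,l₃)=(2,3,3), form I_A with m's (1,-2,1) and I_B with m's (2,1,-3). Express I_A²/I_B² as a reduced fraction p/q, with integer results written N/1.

3/2

l's match ⇒ only the (l;m) 3-j factors differ between A and B.
A: triangle coeff Δ(2,3,3) = 1/3780; Σ_t [0,1]: t=0:+1/12 t=1:−1/48 = 1/16; (3j)²=1/28 [(2 3 3; 1 -2 1)], sign=+1
B: triangle coeff Δ(2,3,3) = 1/3780; Σ_t [0,0]: t=0:+1/96 = 1/96; (3j)²=1/42 [(2 3 3; 2 1 -3)], sign=+1
I_A²/I_B² = (1/28)/(1/42) = 3/2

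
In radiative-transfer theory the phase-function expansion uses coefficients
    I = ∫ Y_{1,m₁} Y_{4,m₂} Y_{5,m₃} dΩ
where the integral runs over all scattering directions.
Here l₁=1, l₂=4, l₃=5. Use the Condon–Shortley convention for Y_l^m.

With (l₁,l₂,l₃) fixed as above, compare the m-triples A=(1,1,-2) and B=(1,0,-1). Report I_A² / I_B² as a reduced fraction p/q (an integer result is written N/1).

l's match ⇒ only the (l;m) 3-j factors differ between A and B.
A: triangle coeff Δ(1,4,5) = 1/495; Σ_t [0,0]: t=0:+1/1440 = 1/1440; (3j)²=7/165 [(1 4 5; 1 1 -2)], sign=-1
B: triangle coeff Δ(1,4,5) = 1/495; Σ_t [0,0]: t=0:+1/1152 = 1/1152; (3j)²=1/33 [(1 4 5; 1 0 -1)], sign=+1
I_A²/I_B² = (7/165)/(1/33) = 7/5

7/5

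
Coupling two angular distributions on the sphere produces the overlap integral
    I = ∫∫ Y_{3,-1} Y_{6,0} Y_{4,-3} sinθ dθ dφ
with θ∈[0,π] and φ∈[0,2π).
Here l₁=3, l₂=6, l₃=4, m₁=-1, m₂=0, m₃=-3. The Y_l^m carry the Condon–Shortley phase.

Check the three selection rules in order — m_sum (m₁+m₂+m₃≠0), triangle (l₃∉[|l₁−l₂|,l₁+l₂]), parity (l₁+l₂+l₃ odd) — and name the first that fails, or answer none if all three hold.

azimuthal sum: -1 + 0 − 3 = -4  ✗
3 ≤ 4 ≤ 9 (triangle on l)
L = 3 + 6 + 4 = 13 (odd)

m_sum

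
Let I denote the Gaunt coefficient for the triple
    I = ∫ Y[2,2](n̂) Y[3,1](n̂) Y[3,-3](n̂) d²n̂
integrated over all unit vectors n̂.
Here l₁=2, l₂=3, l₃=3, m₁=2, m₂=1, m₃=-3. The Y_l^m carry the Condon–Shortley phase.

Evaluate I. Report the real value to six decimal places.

Rules hold: Σm=0, L=8 even, 1≤3≤5.
N = 5·7·7 = 245
Δ = 2!·2!·4!/9! = 1/3780
Racah Σ t=0..2: t=0:+1/24 t=1:−1/4 t=2:+1/24 = -1/6
⇒ 3j(2 3 3; 0 0 0)² = 4/105, sgn +1
Racah Σ t=0..0: t=0:+1/96 = 1/96
⇒ 3j(2 3 3; 2 1 -3)² = 1/42, sgn +1
4πI² = N·(3j₀)²·(3jₘ)² = 2/9
I = +1·√(0.222222/4π) = 0.13298076

0.132981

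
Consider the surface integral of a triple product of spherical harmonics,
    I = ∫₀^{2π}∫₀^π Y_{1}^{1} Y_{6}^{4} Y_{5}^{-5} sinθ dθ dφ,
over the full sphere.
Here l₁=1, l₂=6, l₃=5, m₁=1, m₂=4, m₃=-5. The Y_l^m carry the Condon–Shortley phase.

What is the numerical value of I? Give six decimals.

0.040859

Checks pass: Σm=0; 12 even; l₃=5∈[5,7].
(2·1+1)(2·6+1)(2·5+1) = 429
Δ: 2! 0! 10! / 13! → 1/858
sum: t=1:−1/14400 = -1/14400
3j²(1 6 5; 0 0 0) = Δ·Π!·Σ² = 6/143  (sign +1)
sum: t=0:+1/7257600 = 1/7257600
3j²(1 6 5; 1 4 -5) = Δ·Π!·Σ² = 1/858  (sign +1)
combine: 4πI² = 429·6/143·1/858 = 3/143
take √, sign +1: I = 0.04085899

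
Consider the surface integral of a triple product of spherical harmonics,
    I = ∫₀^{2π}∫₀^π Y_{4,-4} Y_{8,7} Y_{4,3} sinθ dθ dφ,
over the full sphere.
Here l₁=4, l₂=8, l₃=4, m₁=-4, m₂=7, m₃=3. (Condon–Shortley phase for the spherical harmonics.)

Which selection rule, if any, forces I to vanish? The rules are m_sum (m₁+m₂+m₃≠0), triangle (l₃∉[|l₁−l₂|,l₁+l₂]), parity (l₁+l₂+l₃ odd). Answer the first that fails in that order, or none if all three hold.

Σmᵢ = 6  ✗
l₃∈[|l₁−l₂|,l₁+l₂]=[4,12], have l₃=4
Σlᵢ = 16 ⇒ even

m_sum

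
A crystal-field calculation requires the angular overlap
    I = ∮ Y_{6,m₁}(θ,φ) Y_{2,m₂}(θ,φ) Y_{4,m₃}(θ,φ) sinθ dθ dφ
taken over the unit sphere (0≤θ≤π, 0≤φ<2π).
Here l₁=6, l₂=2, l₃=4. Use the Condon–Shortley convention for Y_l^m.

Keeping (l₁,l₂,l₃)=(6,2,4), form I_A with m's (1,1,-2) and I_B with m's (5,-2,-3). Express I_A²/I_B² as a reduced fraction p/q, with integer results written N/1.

Shared (l₁,l₂,l₃)=(6,2,4): N and (l;000)² cancel in I_A²/I_B².
A: Δ = 4!·8!·0!/13! = 1/6435; Racah Σ t=3..3: t=3:−1/8640 = -1/8640; ⇒ 3j(6 2 4; 1 1 -2)² = 14/1287, sgn -1
B: Δ = 4!·8!·0!/13! = 1/6435; Racah Σ t=0..0: t=0:+1/120960 = 1/120960; ⇒ 3j(6 2 4; 5 -2 -3)² = 2/39, sgn -1
I_A²/I_B² = (14/1287)/(2/39) = 7/33

7/33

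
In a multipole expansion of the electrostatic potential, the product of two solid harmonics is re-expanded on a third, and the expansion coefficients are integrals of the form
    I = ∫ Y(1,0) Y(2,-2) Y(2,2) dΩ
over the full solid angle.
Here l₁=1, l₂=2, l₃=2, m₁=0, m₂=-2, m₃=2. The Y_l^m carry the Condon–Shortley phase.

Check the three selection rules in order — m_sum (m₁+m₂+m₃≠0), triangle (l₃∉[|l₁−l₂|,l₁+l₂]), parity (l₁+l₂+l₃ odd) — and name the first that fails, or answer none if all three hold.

parity

Σmᵢ = 0  ✓
l₃∈[|l₁−l₂|,l₁+l₂]=[1,3], have l₃=2  ✓
Σlᵢ = 5 ⇒ odd  ✗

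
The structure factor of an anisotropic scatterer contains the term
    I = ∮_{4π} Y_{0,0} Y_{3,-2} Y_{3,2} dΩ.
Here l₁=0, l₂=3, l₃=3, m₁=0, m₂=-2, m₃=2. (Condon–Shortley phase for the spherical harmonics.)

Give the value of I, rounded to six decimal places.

0.282095

Rules hold: Σm=0, L=6 even, 3≤3≤3.
N = 1·7·7 = 49
Δ = 0!·0!·6!/7! = 1/7
Racah Σ t=0..0: t=0:+1/36 = 1/36
⇒ 3j(0 3 3; 0 0 0)² = 1/7, sgn -1
Racah Σ t=0..0: t=0:+1/120 = 1/120
⇒ 3j(0 3 3; 0 -2 2)² = 1/7, sgn -1
4πI² = N·(3j₀)²·(3jₘ)² = 1/1
I = +1·√(1/4π) = 0.28209479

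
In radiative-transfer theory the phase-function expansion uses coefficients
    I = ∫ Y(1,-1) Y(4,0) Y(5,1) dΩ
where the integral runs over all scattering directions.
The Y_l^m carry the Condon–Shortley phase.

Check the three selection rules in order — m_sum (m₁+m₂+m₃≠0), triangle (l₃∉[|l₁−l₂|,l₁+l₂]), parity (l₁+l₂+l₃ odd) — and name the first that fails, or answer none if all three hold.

none

m₁+m₂+m₃ = -1 + 0 + 1 = 0  ✓
triangle: |1−4|=3 ≤ l₃=5 ≤ 1+4=5  ✓
parity: l₁+l₂+l₃ = 10 is even  ✓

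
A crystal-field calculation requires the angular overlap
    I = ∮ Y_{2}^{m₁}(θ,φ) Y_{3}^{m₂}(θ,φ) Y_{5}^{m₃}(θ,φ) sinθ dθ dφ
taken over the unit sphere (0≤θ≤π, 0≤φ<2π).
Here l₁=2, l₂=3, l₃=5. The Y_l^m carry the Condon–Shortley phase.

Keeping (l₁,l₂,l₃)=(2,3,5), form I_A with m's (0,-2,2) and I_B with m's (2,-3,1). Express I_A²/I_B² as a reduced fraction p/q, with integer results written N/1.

63/1

Shared (l₁,l₂,l₃)=(2,3,5): N and (l;000)² cancel in I_A²/I_B².
A: Δ = 0!·4!·6!/11! = 1/2310; Racah Σ t=0..0: t=0:+1/480 = 1/480; ⇒ 3j(2 3 5; 0 -2 2)² = 3/110, sgn -1
B: Δ = 0!·4!·6!/11! = 1/2310; Racah Σ t=0..0: t=0:+1/17280 = 1/17280; ⇒ 3j(2 3 5; 2 -3 1)² = 1/2310, sgn +1
I_A²/I_B² = (3/110)/(1/2310) = 63/1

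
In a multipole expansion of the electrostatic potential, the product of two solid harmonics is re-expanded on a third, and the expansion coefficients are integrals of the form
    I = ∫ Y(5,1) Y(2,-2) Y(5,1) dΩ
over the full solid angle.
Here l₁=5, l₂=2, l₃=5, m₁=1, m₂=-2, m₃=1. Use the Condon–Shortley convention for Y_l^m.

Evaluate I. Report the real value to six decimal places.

0.198089

Checks pass: Σm=0; 12 even; l₃=5∈[3,7].
(2·5+1)(2·2+1)(2·5+1) = 605
Δ: 2! 8! 2! / 13! → 1/38610
sum: t=0:+1/2880 t=1:−1/576 t=2:+1/2880 = -1/960
3j²(5 2 5; 0 0 0) = Δ·Π!·Σ² = 10/429  (sign +1)
sum: t=0:+1/2304 = 1/2304
3j²(5 2 5; 1 -2 1) = Δ·Π!·Σ² = 5/143  (sign +1)
combine: 4πI² = 605·10/429·5/143 = 250/507
take √, sign +1: I = 0.19808933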